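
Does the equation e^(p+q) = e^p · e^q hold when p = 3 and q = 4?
Substituting p = 3, q = 4:

LHS = e^(3+4) = e^7 ≈ 1097
RHS = e^3 · e^4 = e^7 ≈ 1097

LHS = RHS, so the equation holds at this point.

Answer: Holds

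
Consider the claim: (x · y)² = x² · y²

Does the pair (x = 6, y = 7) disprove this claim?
No

Substituting x = 6, y = 7:
LHS = (6 · 7)² = 1764
RHS = 6² · 7² = 1764

The sides agree, so this pair does not disprove the claim.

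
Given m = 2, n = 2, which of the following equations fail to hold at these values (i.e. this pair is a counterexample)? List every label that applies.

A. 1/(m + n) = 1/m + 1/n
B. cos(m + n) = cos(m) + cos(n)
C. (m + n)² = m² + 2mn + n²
A, B

Evaluating each claim at the given values:
A. LHS = 1/4, RHS = 1 → fails here (LHS ≠ RHS)
B. LHS = cos(4) ≈ -0.6536, RHS = 2·cos(2) ≈ -0.8323 → fails here (LHS ≠ RHS)
C. LHS = 16, RHS = 16 → holds here (LHS = RHS)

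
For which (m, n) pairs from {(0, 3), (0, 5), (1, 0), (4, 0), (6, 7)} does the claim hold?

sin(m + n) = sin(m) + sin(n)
Testing each pair:
(0, 3): LHS = sin(3) ≈ 0.1411, RHS = sin(3) ≈ 0.1411 → holds
(0, 5): LHS = sin(5) ≈ -0.9589, RHS = sin(5) ≈ -0.9589 → holds
(1, 0): LHS = sin(1) ≈ 0.8415, RHS = sin(1) ≈ 0.8415 → holds
(4, 0): LHS = sin(4) ≈ -0.7568, RHS = sin(4) ≈ -0.7568 → holds
(6, 7): LHS = sin(13) ≈ 0.4202, RHS = sin(6) + sin(7) ≈ 0.3776 → fails

4 of 5 pairs satisfy the claim.

Answer: (0, 3), (0, 5), (1, 0), (4, 0)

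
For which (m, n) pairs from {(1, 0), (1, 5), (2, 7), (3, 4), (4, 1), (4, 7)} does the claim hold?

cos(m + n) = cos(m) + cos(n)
Testing each pair:
(1, 0): LHS = cos(1) ≈ 0.5403, RHS = cos(1) + 1 ≈ 1.54 → fails
(1, 5): LHS = cos(6) ≈ 0.9602, RHS = cos(5) + cos(1) ≈ 0.824 → fails
(2, 7): LHS = cos(9) ≈ -0.9111, RHS = cos(2) + cos(7) ≈ 0.3378 → fails
(3, 4): LHS = cos(7) ≈ 0.7539, RHS = cos(3) + cos(4) ≈ -1.644 → fails
(4, 1): LHS = cos(5) ≈ 0.2837, RHS = cos(4) + cos(1) ≈ -0.1133 → fails
(4, 7): LHS = cos(11) ≈ 0.004426, RHS = cos(4) + cos(7) ≈ 0.1003 → fails

No pair satisfies the claim.

Answer: None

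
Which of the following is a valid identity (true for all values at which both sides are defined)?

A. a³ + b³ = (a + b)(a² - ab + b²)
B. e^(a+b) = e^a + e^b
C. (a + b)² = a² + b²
A: holds — e.g. at (1, 4), both sides equal 65.
B: fails at (3, 4) — LHS = e^7 ≈ 1097, RHS = e^3 + e^4 ≈ 74.68.
C: fails at (1, 5) — LHS = 36, RHS = 26.

Answer: A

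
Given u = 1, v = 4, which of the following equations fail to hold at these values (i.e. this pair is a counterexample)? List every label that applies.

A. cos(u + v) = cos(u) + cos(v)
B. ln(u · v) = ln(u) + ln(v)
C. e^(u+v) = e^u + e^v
A, C

Evaluating each claim at the given values:
A. LHS = cos(5) ≈ 0.2837, RHS = cos(4) + cos(1) ≈ -0.1133 → fails here (LHS ≠ RHS)
B. LHS = ln(4) ≈ 1.386, RHS = ln(4) ≈ 1.386 → holds here (LHS = RHS)
C. LHS = e^5 ≈ 148.4, RHS = e + e^4 ≈ 57.32 → fails here (LHS ≠ RHS)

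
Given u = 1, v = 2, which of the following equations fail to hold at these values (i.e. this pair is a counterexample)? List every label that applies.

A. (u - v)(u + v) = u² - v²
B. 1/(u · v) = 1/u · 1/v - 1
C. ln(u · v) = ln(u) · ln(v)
Evaluating each claim at the given values:
A. LHS = -3, RHS = -3 → holds here (LHS = RHS)
B. LHS = 1/2, RHS = -1/2 → fails here (LHS ≠ RHS)
C. LHS = ln(2) ≈ 0.6931, RHS = 0 → fails here (LHS ≠ RHS)

Answer: B, C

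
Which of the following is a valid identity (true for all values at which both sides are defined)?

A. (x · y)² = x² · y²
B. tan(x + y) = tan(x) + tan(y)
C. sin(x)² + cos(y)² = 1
A

A: holds — e.g. at (3, 3), both sides equal 81.
B: fails at (1, 2) — LHS = tan(3) ≈ -0.1425, RHS = tan(2) + tan(1) ≈ -0.6276.
C: fails at (2, 5) — LHS = cos(5)² + sin(2)² ≈ 0.9073, RHS = 1.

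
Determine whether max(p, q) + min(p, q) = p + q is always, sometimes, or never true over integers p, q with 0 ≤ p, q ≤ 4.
The identity holds for every pair in the range. For instance at (p, q) = (1, 3): both sides equal 4.

Answer: Always true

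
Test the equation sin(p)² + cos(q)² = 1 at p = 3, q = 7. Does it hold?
Fails

Substituting p = 3, q = 7:

LHS = sin(3)² + cos(7)² ≈ 0.5883
RHS = 1

LHS ≠ RHS, so the equation does not hold at this point.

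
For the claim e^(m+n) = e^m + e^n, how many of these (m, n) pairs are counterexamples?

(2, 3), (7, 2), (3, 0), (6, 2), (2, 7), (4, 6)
6

Testing each pair:
(2, 3): LHS = e^5 ≈ 148.4, RHS = e^2 + e^3 ≈ 27.47 → counterexample
(7, 2): LHS = e^9 ≈ 8103, RHS = e^2 + e^7 ≈ 1104 → counterexample
(3, 0): LHS = e^3 ≈ 20.09, RHS = 1 + e^3 ≈ 21.09 → counterexample
(6, 2): LHS = e^8 ≈ 2981, RHS = e^2 + e^6 ≈ 410.8 → counterexample
(2, 7): LHS = e^9 ≈ 8103, RHS = e^2 + e^7 ≈ 1104 → counterexample
(4, 6): LHS = e^10 ≈ 22026.5, RHS = e^4 + e^6 ≈ 458 → counterexample

That makes 6 counterexamples.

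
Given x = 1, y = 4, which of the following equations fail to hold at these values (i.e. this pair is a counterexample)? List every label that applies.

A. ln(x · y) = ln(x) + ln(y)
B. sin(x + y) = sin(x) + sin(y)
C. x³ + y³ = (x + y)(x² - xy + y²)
Evaluating each claim at the given values:
A. LHS = ln(4) ≈ 1.386, RHS = ln(4) ≈ 1.386 → holds here (LHS = RHS)
B. LHS = sin(5) ≈ -0.9589, RHS = sin(4) + sin(1) ≈ 0.08467 → fails here (LHS ≠ RHS)
C. LHS = 65, RHS = 65 → holds here (LHS = RHS)

Answer: B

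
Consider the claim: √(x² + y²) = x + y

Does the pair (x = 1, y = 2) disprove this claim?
Substituting x = 1, y = 2:
LHS = √(1² + 2²) = √(5) ≈ 2.236
RHS = 1 + 2 = 3

Since LHS ≠ RHS, this pair disproves the claim.

Answer: Yes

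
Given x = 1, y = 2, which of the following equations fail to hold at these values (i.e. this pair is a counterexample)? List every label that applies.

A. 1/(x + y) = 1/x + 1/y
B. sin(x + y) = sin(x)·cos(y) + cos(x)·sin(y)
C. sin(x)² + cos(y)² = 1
Evaluating each claim at the given values:
A. LHS = 1/3, RHS = 3/2 → fails here (LHS ≠ RHS)
B. LHS = sin(3) ≈ 0.1411, RHS = sin(1)·cos(2) + sin(2)·cos(1) ≈ 0.1411 → holds here (LHS = RHS)
C. LHS = cos(2)² + sin(1)² ≈ 0.8813, RHS = 1 → fails here (LHS ≠ RHS)

Answer: A, C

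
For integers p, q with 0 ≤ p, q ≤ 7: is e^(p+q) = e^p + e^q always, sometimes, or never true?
The claim fails for every pair in the range. For instance at (p, q) = (3, 2): LHS = e^5 ≈ 148.4, RHS = e^2 + e^3 ≈ 27.47.

Answer: Never true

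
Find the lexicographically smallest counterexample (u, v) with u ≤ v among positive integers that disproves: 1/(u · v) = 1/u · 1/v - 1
Substituting (1, 1) into the claim:
LHS = 1/(1 · 1) = 1
RHS = 1/1 · 1/1 - 1 = 0

Since LHS ≠ RHS, this pair disproves the claim, and no lexicographically smaller pair (u ≤ v, positive integers) does.

For instance (4, 5) is also a counterexample (LHS = 1/20, RHS = -19/20), but it's lexicographically larger.

Answer: (u, v) = (1, 1)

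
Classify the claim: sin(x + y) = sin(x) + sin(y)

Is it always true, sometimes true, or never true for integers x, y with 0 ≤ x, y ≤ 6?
It holds at (x, y) = (0, 2) (both sides equal sin(2) ≈ 0.9093), but fails at (x, y) = (4, 5) (LHS = sin(9) ≈ 0.4121, RHS = sin(5) + sin(4) ≈ -1.716).

Answer: Sometimes true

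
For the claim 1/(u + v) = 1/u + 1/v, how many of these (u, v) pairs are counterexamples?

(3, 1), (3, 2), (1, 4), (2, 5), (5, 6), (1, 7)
Testing each pair:
(3, 1): LHS = 1/4, RHS = 4/3 → counterexample
(3, 2): LHS = 1/5, RHS = 5/6 → counterexample
(1, 4): LHS = 1/5, RHS = 5/4 → counterexample
(2, 5): LHS = 1/7, RHS = 7/10 → counterexample
(5, 6): LHS = 1/11, RHS = 11/30 → counterexample
(1, 7): LHS = 1/8, RHS = 8/7 → counterexample

That makes 6 counterexamples.

Answer: 6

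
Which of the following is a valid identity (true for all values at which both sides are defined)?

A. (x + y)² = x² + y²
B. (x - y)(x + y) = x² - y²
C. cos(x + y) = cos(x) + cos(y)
B

A: fails at (1, 5) — LHS = 36, RHS = 26.
B: holds — e.g. at (1, 3), both sides equal -8.
C: fails at (1, 1) — LHS = cos(2) ≈ -0.4161, RHS = 2·cos(1) ≈ 1.081.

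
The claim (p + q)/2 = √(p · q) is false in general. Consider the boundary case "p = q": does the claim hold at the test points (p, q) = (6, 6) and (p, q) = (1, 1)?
Yes, holds at both test points

At (6, 6): LHS = 6, RHS = 6 → equal
At (1, 1): LHS = 1, RHS = 1 → equal

So the claim does hold at both of these boundary points, even though it is not an identity.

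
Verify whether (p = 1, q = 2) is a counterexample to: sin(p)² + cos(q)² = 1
Yes

Substituting p = 1, q = 2:
LHS = sin(1)² + cos(2)² ≈ 0.8813
RHS = 1

Since LHS ≠ RHS, this pair disproves the claim.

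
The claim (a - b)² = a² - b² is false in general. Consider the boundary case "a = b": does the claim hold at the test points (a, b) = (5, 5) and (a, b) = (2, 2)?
At (5, 5): LHS = 0, RHS = 0 → equal
At (2, 2): LHS = 0, RHS = 0 → equal

So the claim does hold at both of these boundary points, even though it is not an identity.

Answer: Yes, holds at both test points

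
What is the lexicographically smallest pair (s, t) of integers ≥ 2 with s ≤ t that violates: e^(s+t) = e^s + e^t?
Substituting (2, 2) into the claim:
LHS = e^(2+2) = e^4 ≈ 54.6
RHS = e^2 + e^2 = 2·e^2 ≈ 14.78

Since LHS ≠ RHS, this pair disproves the claim, and no lexicographically smaller pair (s ≤ t, integers ≥ 2) does.

For instance (9, 9) is also a counterexample (LHS = e^18 ≈ 65659969.1, RHS = 2·e^9 ≈ 16206.2), but it's lexicographically larger.

Answer: (s, t) = (2, 2)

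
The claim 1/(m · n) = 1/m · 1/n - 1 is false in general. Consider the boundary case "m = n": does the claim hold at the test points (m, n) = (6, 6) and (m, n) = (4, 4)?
At (6, 6): LHS = 1/36 ≠ RHS = -35/36
At (4, 4): LHS = 1/16 ≠ RHS = -15/16

Answer: No, fails at both test points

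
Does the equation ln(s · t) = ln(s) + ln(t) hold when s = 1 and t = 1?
Holds

Substituting s = 1, t = 1:

LHS = ln(1 · 1) = 0
RHS = ln(1) + ln(1) = 0

LHS = RHS, so the equation holds at this point.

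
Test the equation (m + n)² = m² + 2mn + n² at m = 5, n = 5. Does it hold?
Substituting m = 5, n = 5:

LHS = (5 + 5)² = 100
RHS = 5² + 2·5·5 + 5² = 100

LHS = RHS, so the equation holds at this point.

Answer: Holds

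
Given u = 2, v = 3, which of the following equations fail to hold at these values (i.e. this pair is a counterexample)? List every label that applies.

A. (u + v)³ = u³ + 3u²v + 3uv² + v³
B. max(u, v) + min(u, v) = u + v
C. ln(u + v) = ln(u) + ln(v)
Evaluating each claim at the given values:
A. LHS = 125, RHS = 125 → holds here (LHS = RHS)
B. LHS = 5, RHS = 5 → holds here (LHS = RHS)
C. LHS = ln(5) ≈ 1.609, RHS = ln(2) + ln(3) ≈ 1.792 → fails here (LHS ≠ RHS)

Answer: C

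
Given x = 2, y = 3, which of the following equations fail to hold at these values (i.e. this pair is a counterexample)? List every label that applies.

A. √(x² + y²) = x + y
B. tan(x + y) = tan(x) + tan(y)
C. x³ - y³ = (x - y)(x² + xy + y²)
A, B

Evaluating each claim at the given values:
A. LHS = √(13) ≈ 3.606, RHS = 5 → fails here (LHS ≠ RHS)
B. LHS = tan(5) ≈ -3.381, RHS = tan(2) + tan(3) ≈ -2.328 → fails here (LHS ≠ RHS)
C. LHS = -19, RHS = -19 → holds here (LHS = RHS)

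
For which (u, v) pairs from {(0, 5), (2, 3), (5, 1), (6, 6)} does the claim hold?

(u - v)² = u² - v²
(6, 6)

Testing each pair:
(0, 5): LHS = 25, RHS = -25 → fails
(2, 3): LHS = 1, RHS = -5 → fails
(5, 1): LHS = 16, RHS = 24 → fails
(6, 6): LHS = 0, RHS = 0 → holds

1 of 4 pairs satisfies the claim.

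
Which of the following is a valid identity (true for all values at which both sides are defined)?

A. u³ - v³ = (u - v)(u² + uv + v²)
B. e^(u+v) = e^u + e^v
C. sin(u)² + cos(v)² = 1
A

A: holds — e.g. at (4, 6), both sides equal -152.
B: fails at (0, 1) — LHS = e ≈ 2.718, RHS = 1 + e ≈ 3.718.
C: fails at (2, 7) — LHS = cos(7)² + sin(2)² ≈ 1.395, RHS = 1.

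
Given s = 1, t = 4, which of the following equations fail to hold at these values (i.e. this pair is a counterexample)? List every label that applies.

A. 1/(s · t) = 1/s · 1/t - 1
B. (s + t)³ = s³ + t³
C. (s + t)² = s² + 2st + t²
Evaluating each claim at the given values:
A. LHS = 1/4, RHS = -3/4 → fails here (LHS ≠ RHS)
B. LHS = 125, RHS = 65 → fails here (LHS ≠ RHS)
C. LHS = 25, RHS = 25 → holds here (LHS = RHS)

Answer: A, B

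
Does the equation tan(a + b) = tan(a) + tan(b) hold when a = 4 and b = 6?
Substituting a = 4, b = 6:

LHS = tan(4 + 6) = tan(10) ≈ 0.6484
RHS = tan(4) + tan(6) ≈ 0.8668

LHS ≠ RHS, so the equation does not hold at this point.

Answer: Fails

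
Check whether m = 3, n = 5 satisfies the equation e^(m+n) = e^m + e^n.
Fails

Substituting m = 3, n = 5:

LHS = e^(3+5) = e^8 ≈ 2981
RHS = e^3 + e^5 ≈ 168.5

LHS ≠ RHS, so the equation does not hold at this point.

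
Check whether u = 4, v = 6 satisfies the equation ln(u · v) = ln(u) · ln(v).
Substituting u = 4, v = 6:

LHS = ln(4 · 6) = ln(24) ≈ 3.178
RHS = ln(4) · ln(6) ≈ 2.484

LHS ≠ RHS, so the equation does not hold at this point.

Answer: Fails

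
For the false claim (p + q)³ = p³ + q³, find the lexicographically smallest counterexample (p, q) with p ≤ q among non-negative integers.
Substituting (1, 1) into the claim:
LHS = (1 + 1)³ = 8
RHS = 1³ + 1³ = 2

Since LHS ≠ RHS, this pair disproves the claim, and no lexicographically smaller pair (p ≤ q, non-negative integers) does.

For instance (2, 2) is also a counterexample (LHS = 64, RHS = 16), but it's lexicographically larger.

Answer: (p, q) = (1, 1)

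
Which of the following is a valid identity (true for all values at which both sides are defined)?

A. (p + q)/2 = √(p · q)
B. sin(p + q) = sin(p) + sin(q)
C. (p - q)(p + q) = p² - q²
A: fails at (6, 7) — LHS = 13/2, RHS = √(42) ≈ 6.481.
B: fails at (2, 4) — LHS = sin(6) ≈ -0.2794, RHS = sin(4) + sin(2) ≈ 0.1525.
C: holds — e.g. at (1, 3), both sides equal -8.

Answer: C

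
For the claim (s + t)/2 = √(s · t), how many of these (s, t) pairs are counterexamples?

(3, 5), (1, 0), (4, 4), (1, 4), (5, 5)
3

Testing each pair:
(3, 5): LHS = 4, RHS = √(15) ≈ 3.873 → counterexample
(1, 0): LHS = 1/2, RHS = 0 → counterexample
(4, 4): LHS = 4, RHS = 4 → satisfies claim
(1, 4): LHS = 5/2, RHS = 2 → counterexample
(5, 5): LHS = 5, RHS = 5 → satisfies claim

That makes 3 counterexamples.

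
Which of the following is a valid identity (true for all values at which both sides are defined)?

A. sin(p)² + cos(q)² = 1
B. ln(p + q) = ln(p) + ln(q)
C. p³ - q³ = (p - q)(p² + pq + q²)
A: fails at (1, 5) — LHS = cos(5)² + sin(1)² ≈ 0.7885, RHS = 1.
B: fails at (6, 7) — LHS = ln(13) ≈ 2.565, RHS = ln(6) + ln(7) ≈ 3.738.
C: holds — e.g. at (3, 3), both sides equal 0.

Answer: C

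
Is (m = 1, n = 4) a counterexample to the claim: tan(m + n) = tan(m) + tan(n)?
Yes

Substituting m = 1, n = 4:
LHS = tan(1 + 4) = tan(5) ≈ -3.381
RHS = tan(1) + tan(4) ≈ 2.715

Since LHS ≠ RHS, this pair disproves the claim.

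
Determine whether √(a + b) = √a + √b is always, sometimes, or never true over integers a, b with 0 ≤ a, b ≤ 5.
Sometimes true

It holds at (a, b) = (5, 0) (both sides equal √(5) ≈ 2.236), but fails at (a, b) = (4, 2) (LHS = √(6) ≈ 2.449, RHS = √(2) + 2 ≈ 3.414).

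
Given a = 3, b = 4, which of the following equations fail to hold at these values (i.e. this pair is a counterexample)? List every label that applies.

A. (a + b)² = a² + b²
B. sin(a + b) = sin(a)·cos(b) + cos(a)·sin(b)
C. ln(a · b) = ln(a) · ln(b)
Evaluating each claim at the given values:
A. LHS = 49, RHS = 25 → fails here (LHS ≠ RHS)
B. LHS = sin(7) ≈ 0.657, RHS = sin(3)·cos(4) + sin(4)·cos(3) ≈ 0.657 → holds here (LHS = RHS)
C. LHS = ln(12) ≈ 2.485, RHS = ln(3)·ln(4) ≈ 1.523 → fails here (LHS ≠ RHS)

Answer: A, C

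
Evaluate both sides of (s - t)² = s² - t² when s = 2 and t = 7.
LHS = (2 - 7)² = 25
RHS = 2² - 7² = -45

LHS ≠ RHS, so the equation does not hold here.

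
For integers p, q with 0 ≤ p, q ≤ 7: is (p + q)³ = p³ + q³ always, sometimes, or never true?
It holds at (p, q) = (0, 5) (both sides equal 125), but fails at (p, q) = (4, 5) (LHS = 729, RHS = 189).

Answer: Sometimes true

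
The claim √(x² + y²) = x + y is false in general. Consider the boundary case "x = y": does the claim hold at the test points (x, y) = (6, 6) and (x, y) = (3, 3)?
No, fails at both test points

At (6, 6): LHS = 6·√(2) ≈ 8.485 ≠ RHS = 12
At (3, 3): LHS = 3·√(2) ≈ 4.243 ≠ RHS = 6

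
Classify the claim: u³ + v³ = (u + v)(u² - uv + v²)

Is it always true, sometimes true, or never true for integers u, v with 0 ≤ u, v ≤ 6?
The identity holds for every pair in the range. For instance at (u, v) = (3, 3): both sides equal 54.

Answer: Always true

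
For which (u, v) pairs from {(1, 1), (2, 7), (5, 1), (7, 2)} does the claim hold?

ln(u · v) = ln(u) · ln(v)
(1, 1)

Testing each pair:
(1, 1): LHS = 0, RHS = 0 → holds
(2, 7): LHS = ln(14) ≈ 2.639, RHS = ln(2)·ln(7) ≈ 1.349 → fails
(5, 1): LHS = ln(5) ≈ 1.609, RHS = 0 → fails
(7, 2): LHS = ln(14) ≈ 2.639, RHS = ln(2)·ln(7) ≈ 1.349 → fails

1 of 4 pairs satisfies the claim.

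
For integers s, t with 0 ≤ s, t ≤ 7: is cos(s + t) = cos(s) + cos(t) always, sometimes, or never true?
The claim fails for every pair in the range. For instance at (s, t) = (6, 5): LHS = cos(11) ≈ 0.004426, RHS = cos(5) + cos(6) ≈ 1.244.

Answer: Never true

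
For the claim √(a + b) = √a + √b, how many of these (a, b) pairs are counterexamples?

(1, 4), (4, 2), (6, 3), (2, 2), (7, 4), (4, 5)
Testing each pair:
(1, 4): LHS = √(5) ≈ 2.236, RHS = 3 → counterexample
(4, 2): LHS = √(6) ≈ 2.449, RHS = √(2) + 2 ≈ 3.414 → counterexample
(6, 3): LHS = 3, RHS = √(3) + √(6) ≈ 4.182 → counterexample
(2, 2): LHS = 2, RHS = 2·√(2) ≈ 2.828 → counterexample
(7, 4): LHS = √(11) ≈ 3.317, RHS = 2 + √(7) ≈ 4.646 → counterexample
(4, 5): LHS = 3, RHS = 2 + √(5) ≈ 4.236 → counterexample

That makes 6 counterexamples.

Answer: 6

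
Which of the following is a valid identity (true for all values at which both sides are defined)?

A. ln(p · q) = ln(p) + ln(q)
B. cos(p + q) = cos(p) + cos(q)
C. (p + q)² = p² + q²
A: holds — e.g. at (1, 1), both sides equal 0.
B: fails at (3, 4) — LHS = cos(7) ≈ 0.7539, RHS = cos(3) + cos(4) ≈ -1.644.
C: fails at (3, 3) — LHS = 36, RHS = 18.

Answer: A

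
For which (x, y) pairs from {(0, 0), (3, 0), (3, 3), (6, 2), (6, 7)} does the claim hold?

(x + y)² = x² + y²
Testing each pair:
(0, 0): LHS = 0, RHS = 0 → holds
(3, 0): LHS = 9, RHS = 9 → holds
(3, 3): LHS = 36, RHS = 18 → fails
(6, 2): LHS = 64, RHS = 40 → fails
(6, 7): LHS = 169, RHS = 85 → fails

2 of 5 pairs satisfy the claim.

Answer: (0, 0), (3, 0)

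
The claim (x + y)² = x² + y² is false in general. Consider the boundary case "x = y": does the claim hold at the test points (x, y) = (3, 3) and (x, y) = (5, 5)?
No, fails at both test points

At (3, 3): LHS = 36 ≠ RHS = 18
At (5, 5): LHS = 100 ≠ RHS = 50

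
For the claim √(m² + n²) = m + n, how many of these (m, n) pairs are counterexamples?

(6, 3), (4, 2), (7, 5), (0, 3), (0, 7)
Testing each pair:
(6, 3): LHS = 3·√(5) ≈ 6.708, RHS = 9 → counterexample
(4, 2): LHS = 2·√(5) ≈ 4.472, RHS = 6 → counterexample
(7, 5): LHS = √(74) ≈ 8.602, RHS = 12 → counterexample
(0, 3): LHS = 3, RHS = 3 → satisfies claim
(0, 7): LHS = 7, RHS = 7 → satisfies claim

That makes 3 counterexamples.

Answer: 3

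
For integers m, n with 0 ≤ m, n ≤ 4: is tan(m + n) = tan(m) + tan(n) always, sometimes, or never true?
Sometimes true

It holds at (m, n) = (0, 0) (both sides equal 0), but fails at (m, n) = (4, 1) (LHS = tan(5) ≈ -3.381, RHS = tan(4) + tan(1) ≈ 2.715).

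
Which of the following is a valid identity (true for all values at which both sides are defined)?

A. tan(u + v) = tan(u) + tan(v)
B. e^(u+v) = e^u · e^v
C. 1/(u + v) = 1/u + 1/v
A: fails at (2, 2) — LHS = tan(4) ≈ 1.158, RHS = 2·tan(2) ≈ -4.37.
B: holds — e.g. at (1, 2), both sides equal e^3 ≈ 20.09.
C: fails at (2, 2) — LHS = 1/4, RHS = 1.

Answer: B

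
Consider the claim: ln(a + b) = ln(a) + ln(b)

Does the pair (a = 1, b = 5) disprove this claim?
Substituting a = 1, b = 5:
LHS = ln(1 + 5) = ln(6) ≈ 1.792
RHS = ln(1) + ln(5) = ln(5) ≈ 1.609

Since LHS ≠ RHS, this pair disproves the claim.

Answer: Yes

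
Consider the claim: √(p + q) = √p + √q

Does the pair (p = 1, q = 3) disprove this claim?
Yes

Substituting p = 1, q = 3:
LHS = √(1 + 3) = 2
RHS = √1 + √3 = 1 + √(3) ≈ 2.732

Since LHS ≠ RHS, this pair disproves the claim.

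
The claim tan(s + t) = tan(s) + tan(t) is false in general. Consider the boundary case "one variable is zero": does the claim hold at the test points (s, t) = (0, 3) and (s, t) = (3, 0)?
At (0, 3): LHS = tan(3) ≈ -0.1425, RHS = tan(3) ≈ -0.1425 → equal
At (3, 0): LHS = tan(3) ≈ -0.1425, RHS = tan(3) ≈ -0.1425 → equal

So the claim does hold at both of these boundary points, even though it is not an identity.

Answer: Yes, holds at both test points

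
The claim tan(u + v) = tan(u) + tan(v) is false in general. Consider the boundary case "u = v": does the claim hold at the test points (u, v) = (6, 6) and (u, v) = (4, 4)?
At (6, 6): LHS = tan(12) ≈ -0.6359 ≠ RHS = 2·tan(6) ≈ -0.582
At (4, 4): LHS = tan(8) ≈ -6.8 ≠ RHS = 2·tan(4) ≈ 2.316

Answer: No, fails at both test points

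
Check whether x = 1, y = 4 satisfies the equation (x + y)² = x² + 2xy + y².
Holds

Substituting x = 1, y = 4:

LHS = (1 + 4)² = 25
RHS = 1² + 2·1·4 + 4² = 25

LHS = RHS, so the equation holds at this point.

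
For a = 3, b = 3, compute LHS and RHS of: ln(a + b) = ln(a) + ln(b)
LHS = ln(3 + 3) = ln(6) ≈ 1.792
RHS = ln(3) + ln(3) = 2·ln(3) ≈ 2.197

LHS ≠ RHS (they differ by about 0.4055), so the equation does not hold here.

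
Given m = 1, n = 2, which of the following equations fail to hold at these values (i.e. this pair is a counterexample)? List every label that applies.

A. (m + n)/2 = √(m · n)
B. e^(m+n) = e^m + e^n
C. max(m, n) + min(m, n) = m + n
Evaluating each claim at the given values:
A. LHS = 3/2, RHS = √(2) ≈ 1.414 → fails here (LHS ≠ RHS)
B. LHS = e^3 ≈ 20.09, RHS = e + e^2 ≈ 10.11 → fails here (LHS ≠ RHS)
C. LHS = 3, RHS = 3 → holds here (LHS = RHS)

Answer: A, B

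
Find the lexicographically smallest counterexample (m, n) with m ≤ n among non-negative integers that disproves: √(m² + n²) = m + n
At (0, 0): both sides equal 0, so it holds there.

Substituting (1, 1) into the claim:
LHS = √(1² + 1²) = √(2) ≈ 1.414
RHS = 1 + 1 = 2

Since LHS ≠ RHS, this pair disproves the claim, and no lexicographically smaller pair (m ≤ n, non-negative integers) does.

For instance (1, 7) is also a counterexample (LHS = 5·√(2) ≈ 7.071, RHS = 8), but it's lexicographically larger.

Answer: (m, n) = (1, 1)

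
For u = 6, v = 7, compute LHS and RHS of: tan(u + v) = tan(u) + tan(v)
LHS = tan(6 + 7) = tan(13) ≈ 0.463
RHS = tan(6) + tan(7) ≈ 0.5804

LHS ≠ RHS (they differ by about 0.1174), so the equation does not hold here.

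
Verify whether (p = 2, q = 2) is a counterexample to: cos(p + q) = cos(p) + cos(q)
Substituting p = 2, q = 2:
LHS = cos(2 + 2) = cos(4) ≈ -0.6536
RHS = cos(2) + cos(2) = 2·cos(2) ≈ -0.8323

Since LHS ≠ RHS, this pair disproves the claim.

Answer: Yes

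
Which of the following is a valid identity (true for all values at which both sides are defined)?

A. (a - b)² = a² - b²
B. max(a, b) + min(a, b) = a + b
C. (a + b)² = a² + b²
A: fails at (3, 4) — LHS = 1, RHS = -7.
B: holds — e.g. at (4, 4), both sides equal 8.
C: fails at (3, 3) — LHS = 36, RHS = 18.

Answer: B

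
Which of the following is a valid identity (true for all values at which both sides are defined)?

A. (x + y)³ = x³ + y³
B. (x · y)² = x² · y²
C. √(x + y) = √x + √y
A: fails at (3, 5) — LHS = 512, RHS = 152.
B: holds — e.g. at (4, 6), both sides equal 576.
C: fails at (3, 7) — LHS = √(10) ≈ 3.162, RHS = √(3) + √(7) ≈ 4.378.

Answer: B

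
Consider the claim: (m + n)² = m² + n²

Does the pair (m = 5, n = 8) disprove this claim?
Yes

Substituting m = 5, n = 8:
LHS = (5 + 8)² = 169
RHS = 5² + 8² = 89

Since LHS ≠ RHS, this pair disproves the claim.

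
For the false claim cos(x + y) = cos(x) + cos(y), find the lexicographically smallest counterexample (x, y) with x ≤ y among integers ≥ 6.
(x, y) = (6, 6)

Substituting (6, 6) into the claim:
LHS = cos(6 + 6) = cos(12) ≈ 0.8439
RHS = cos(6) + cos(6) = 2·cos(6) ≈ 1.92

Since LHS ≠ RHS, this pair disproves the claim, and no lexicographically smaller pair (x ≤ y, integers ≥ 6) does.

For instance (7, 12) is also a counterexample (LHS = cos(19) ≈ 0.9887, RHS = cos(7) + cos(12) ≈ 1.598), but it's lexicographically larger.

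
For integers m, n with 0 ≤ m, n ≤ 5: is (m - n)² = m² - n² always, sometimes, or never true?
It holds at (m, n) = (2, 2) (both sides equal 0), but fails at (m, n) = (1, 2) (LHS = 1, RHS = -3).

Answer: Sometimes true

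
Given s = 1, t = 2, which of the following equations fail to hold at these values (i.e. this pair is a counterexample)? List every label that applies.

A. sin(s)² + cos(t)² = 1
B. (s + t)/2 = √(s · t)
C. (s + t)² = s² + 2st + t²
Evaluating each claim at the given values:
A. LHS = cos(2)² + sin(1)² ≈ 0.8813, RHS = 1 → fails here (LHS ≠ RHS)
B. LHS = 3/2, RHS = √(2) ≈ 1.414 → fails here (LHS ≠ RHS)
C. LHS = 9, RHS = 9 → holds here (LHS = RHS)

Answer: A, B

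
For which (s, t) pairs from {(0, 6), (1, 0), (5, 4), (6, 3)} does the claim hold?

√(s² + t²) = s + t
Testing each pair:
(0, 6): LHS = 6, RHS = 6 → holds
(1, 0): LHS = 1, RHS = 1 → holds
(5, 4): LHS = √(41) ≈ 6.403, RHS = 9 → fails
(6, 3): LHS = 3·√(5) ≈ 6.708, RHS = 9 → fails

2 of 4 pairs satisfy the claim.

Answer: (0, 6), (1, 0)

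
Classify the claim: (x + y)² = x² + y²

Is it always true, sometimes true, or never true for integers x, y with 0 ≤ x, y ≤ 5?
It holds at (x, y) = (0, 1) (both sides equal 1), but fails at (x, y) = (2, 5) (LHS = 49, RHS = 29).

Answer: Sometimes true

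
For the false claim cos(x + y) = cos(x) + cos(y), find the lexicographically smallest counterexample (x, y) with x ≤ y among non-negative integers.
Substituting (0, 0) into the claim:
LHS = cos(0 + 0) = 1
RHS = cos(0) + cos(0) = 2

Since LHS ≠ RHS, this pair disproves the claim, and no lexicographically smaller pair (x ≤ y, non-negative integers) does.

For instance (1, 3) is also a counterexample (LHS = cos(4) ≈ -0.6536, RHS = cos(3) + cos(1) ≈ -0.4497), but it's lexicographically larger.

Answer: (x, y) = (0, 0)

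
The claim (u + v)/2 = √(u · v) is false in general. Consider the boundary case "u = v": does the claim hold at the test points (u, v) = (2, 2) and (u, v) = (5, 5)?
At (2, 2): LHS = 2, RHS = 2 → equal
At (5, 5): LHS = 5, RHS = 5 → equal

So the claim does hold at both of these boundary points, even though it is not an identity.

Answer: Yes, holds at both test points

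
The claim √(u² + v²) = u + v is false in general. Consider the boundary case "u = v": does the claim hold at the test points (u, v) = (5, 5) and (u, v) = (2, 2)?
At (5, 5): LHS = 5·√(2) ≈ 7.071 ≠ RHS = 10
At (2, 2): LHS = 2·√(2) ≈ 2.828 ≠ RHS = 4

Answer: No, fails at both test points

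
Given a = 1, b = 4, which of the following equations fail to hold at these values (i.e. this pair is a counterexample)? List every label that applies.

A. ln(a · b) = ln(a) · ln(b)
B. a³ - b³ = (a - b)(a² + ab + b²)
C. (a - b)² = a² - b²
A, C

Evaluating each claim at the given values:
A. LHS = ln(4) ≈ 1.386, RHS = 0 → fails here (LHS ≠ RHS)
B. LHS = -63, RHS = -63 → holds here (LHS = RHS)
C. LHS = 9, RHS = -15 → fails here (LHS ≠ RHS)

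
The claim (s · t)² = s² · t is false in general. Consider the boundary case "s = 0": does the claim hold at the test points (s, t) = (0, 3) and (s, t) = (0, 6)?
Yes, holds at both test points

At (0, 3): LHS = 0, RHS = 0 → equal
At (0, 6): LHS = 0, RHS = 0 → equal

So the claim does hold at both of these boundary points, even though it is not an identity.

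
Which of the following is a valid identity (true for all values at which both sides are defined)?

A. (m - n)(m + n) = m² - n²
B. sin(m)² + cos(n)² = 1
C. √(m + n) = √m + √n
A: holds — e.g. at (3, 5), both sides equal -16.
B: fails at (0, 1) — LHS = cos(1)² ≈ 0.2919, RHS = 1.
C: fails at (6, 7) — LHS = √(13) ≈ 3.606, RHS = √(6) + √(7) ≈ 5.095.

Answer: A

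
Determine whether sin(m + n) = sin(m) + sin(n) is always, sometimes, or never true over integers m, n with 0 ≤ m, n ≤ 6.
It holds at (m, n) = (0, 0) (both sides equal 0), but fails at (m, n) = (2, 5) (LHS = sin(7) ≈ 0.657, RHS = sin(5) + sin(2) ≈ -0.04963).

Answer: Sometimes true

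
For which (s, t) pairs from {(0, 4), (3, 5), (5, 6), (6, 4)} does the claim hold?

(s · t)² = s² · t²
All pairs

Testing each pair:
(0, 4): LHS = 0, RHS = 0 → holds
(3, 5): LHS = 225, RHS = 225 → holds
(5, 6): LHS = 900, RHS = 900 → holds
(6, 4): LHS = 576, RHS = 576 → holds

Every pair satisfies the claim.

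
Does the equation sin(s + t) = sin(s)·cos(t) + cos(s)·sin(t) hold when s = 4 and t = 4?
Holds

Substituting s = 4, t = 4:

LHS = sin(4 + 4) = sin(8) ≈ 0.9894
RHS = sin(4)·cos(4) + cos(4)·sin(4) = 2·sin(4)·cos(4) ≈ 0.9894

LHS = RHS, so the equation holds at this point.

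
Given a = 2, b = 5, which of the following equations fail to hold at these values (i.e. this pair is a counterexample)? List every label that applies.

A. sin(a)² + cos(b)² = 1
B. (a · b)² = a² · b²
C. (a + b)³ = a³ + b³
Evaluating each claim at the given values:
A. LHS = cos(5)² + sin(2)² ≈ 0.9073, RHS = 1 → fails here (LHS ≠ RHS)
B. LHS = 100, RHS = 100 → holds here (LHS = RHS)
C. LHS = 343, RHS = 133 → fails here (LHS ≠ RHS)

Answer: A, C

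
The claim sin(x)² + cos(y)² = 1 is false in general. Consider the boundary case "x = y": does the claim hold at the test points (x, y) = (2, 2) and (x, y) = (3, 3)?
At (2, 2): LHS = cos(2)² + sin(2)² = 1, RHS = 1 → equal
At (3, 3): LHS = sin(3)² + cos(3)² = 1, RHS = 1 → equal

So the claim does hold at both of these boundary points, even though it is not an identity.

Answer: Yes, holds at both test points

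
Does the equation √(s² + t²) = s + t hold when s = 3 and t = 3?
Substituting s = 3, t = 3:

LHS = √(3² + 3²) = 3·√(2) ≈ 4.243
RHS = 3 + 3 = 6

LHS ≠ RHS, so the equation does not hold at this point.

Answer: Fails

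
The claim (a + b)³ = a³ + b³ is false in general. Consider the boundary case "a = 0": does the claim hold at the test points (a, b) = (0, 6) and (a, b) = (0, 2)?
Yes, holds at both test points

At (0, 6): LHS = 216, RHS = 216 → equal
At (0, 2): LHS = 8, RHS = 8 → equal

So the claim does hold at both of these boundary points, even though it is not an identity.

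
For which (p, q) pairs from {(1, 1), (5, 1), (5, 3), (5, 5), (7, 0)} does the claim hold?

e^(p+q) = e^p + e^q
None

Testing each pair:
(1, 1): LHS = e^2 ≈ 7.389, RHS = 2·e ≈ 5.437 → fails
(5, 1): LHS = e^6 ≈ 403.4, RHS = e + e^5 ≈ 151.1 → fails
(5, 3): LHS = e^8 ≈ 2981, RHS = e^3 + e^5 ≈ 168.5 → fails
(5, 5): LHS = e^10 ≈ 22026.5, RHS = 2·e^5 ≈ 296.8 → fails
(7, 0): LHS = e^7 ≈ 1097, RHS = 1 + e^7 ≈ 1098 → fails

No pair satisfies the claim.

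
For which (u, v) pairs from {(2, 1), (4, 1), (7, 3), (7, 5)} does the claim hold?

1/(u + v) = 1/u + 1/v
Testing each pair:
(2, 1): LHS = 1/3, RHS = 3/2 → fails
(4, 1): LHS = 1/5, RHS = 5/4 → fails
(7, 3): LHS = 1/10, RHS = 10/21 → fails
(7, 5): LHS = 1/12, RHS = 12/35 → fails

No pair satisfies the claim.

Answer: None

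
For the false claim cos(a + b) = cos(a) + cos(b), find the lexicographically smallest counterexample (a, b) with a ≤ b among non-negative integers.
(a, b) = (0, 0)

Substituting (0, 0) into the claim:
LHS = cos(0 + 0) = 1
RHS = cos(0) + cos(0) = 2

Since LHS ≠ RHS, this pair disproves the claim, and no lexicographically smaller pair (a ≤ b, non-negative integers) does.

For instance (6, 6) is also a counterexample (LHS = cos(12) ≈ 0.8439, RHS = 2·cos(6) ≈ 1.92), but it's lexicographically larger.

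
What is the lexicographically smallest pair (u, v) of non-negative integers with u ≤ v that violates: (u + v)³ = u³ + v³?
(u, v) = (1, 1)

At (0, 6): both sides equal 216, so it holds there.

Substituting (1, 1) into the claim:
LHS = (1 + 1)³ = 8
RHS = 1³ + 1³ = 2

Since LHS ≠ RHS, this pair disproves the claim, and no lexicographically smaller pair (u ≤ v, non-negative integers) does.

For instance (3, 3) is also a counterexample (LHS = 216, RHS = 54), but it's lexicographically larger.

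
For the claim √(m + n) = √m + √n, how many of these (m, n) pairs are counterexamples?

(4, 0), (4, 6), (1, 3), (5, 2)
3

Testing each pair:
(4, 0): LHS = 2, RHS = 2 → satisfies claim
(4, 6): LHS = √(10) ≈ 3.162, RHS = 2 + √(6) ≈ 4.449 → counterexample
(1, 3): LHS = 2, RHS = 1 + √(3) ≈ 2.732 → counterexample
(5, 2): LHS = √(7) ≈ 2.646, RHS = √(2) + √(5) ≈ 3.65 → counterexample

That makes 3 counterexamples.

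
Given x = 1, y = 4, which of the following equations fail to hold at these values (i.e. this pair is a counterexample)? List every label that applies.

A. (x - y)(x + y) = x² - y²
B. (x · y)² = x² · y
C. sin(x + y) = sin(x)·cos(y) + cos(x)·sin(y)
B

Evaluating each claim at the given values:
A. LHS = -15, RHS = -15 → holds here (LHS = RHS)
B. LHS = 16, RHS = 4 → fails here (LHS ≠ RHS)
C. LHS = sin(5) ≈ -0.9589, RHS = sin(1)·cos(4) + sin(4)·cos(1) ≈ -0.9589 → holds here (LHS = RHS)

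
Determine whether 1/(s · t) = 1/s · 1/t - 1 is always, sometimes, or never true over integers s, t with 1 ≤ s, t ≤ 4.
Never true

The claim fails for every pair in the range. For instance at (s, t) = (1, 3): LHS = 1/3, RHS = -2/3.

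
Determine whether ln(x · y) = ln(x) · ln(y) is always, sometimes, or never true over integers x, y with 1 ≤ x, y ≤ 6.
Sometimes true

It holds at (x, y) = (1, 1) (both sides equal 0), but fails at (x, y) = (6, 3) (LHS = ln(18) ≈ 2.89, RHS = ln(3)·ln(6) ≈ 1.968).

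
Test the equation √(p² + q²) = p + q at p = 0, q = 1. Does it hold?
Holds

Substituting p = 0, q = 1:

LHS = √(0² + 1²) = 1
RHS = 0 + 1 = 1

LHS = RHS, so the equation holds at this point.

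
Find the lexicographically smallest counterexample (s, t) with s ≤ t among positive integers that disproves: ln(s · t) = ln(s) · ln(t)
(s, t) = (1, 2)

At (1, 1): both sides equal 0, so it holds there.

Substituting (1, 2) into the claim:
LHS = ln(1 · 2) = ln(2) ≈ 0.6931
RHS = ln(1) · ln(2) = 0

Since LHS ≠ RHS, this pair disproves the claim, and no lexicographically smaller pair (s ≤ t, positive integers) does.

For instance (4, 5) is also a counterexample (LHS = ln(20) ≈ 2.996, RHS = ln(4)·ln(5) ≈ 2.231), but it's lexicographically larger.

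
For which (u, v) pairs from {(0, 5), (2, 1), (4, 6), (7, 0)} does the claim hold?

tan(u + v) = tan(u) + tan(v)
(0, 5), (7, 0)

Testing each pair:
(0, 5): LHS = tan(5) ≈ -3.381, RHS = tan(5) ≈ -3.381 → holds
(2, 1): LHS = tan(3) ≈ -0.1425, RHS = tan(2) + tan(1) ≈ -0.6276 → fails
(4, 6): LHS = tan(10) ≈ 0.6484, RHS = tan(6) + tan(4) ≈ 0.8668 → fails
(7, 0): LHS = tan(7) ≈ 0.8714, RHS = tan(7) ≈ 0.8714 → holds

2 of 4 pairs satisfy the claim.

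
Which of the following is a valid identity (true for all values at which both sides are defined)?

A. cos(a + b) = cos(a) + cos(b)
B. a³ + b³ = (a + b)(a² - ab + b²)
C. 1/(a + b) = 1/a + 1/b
B

A: fails at (5, 8) — LHS = cos(13) ≈ 0.9074, RHS = cos(8) + cos(5) ≈ 0.1382.
B: holds — e.g. at (1, 2), both sides equal 9.
C: fails at (2, 2) — LHS = 1/4, RHS = 1.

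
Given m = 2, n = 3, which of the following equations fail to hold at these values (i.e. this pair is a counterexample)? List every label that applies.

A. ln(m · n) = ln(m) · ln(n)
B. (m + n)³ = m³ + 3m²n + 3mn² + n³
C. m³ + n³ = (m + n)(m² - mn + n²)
Evaluating each claim at the given values:
A. LHS = ln(6) ≈ 1.792, RHS = ln(2)·ln(3) ≈ 0.7615 → fails here (LHS ≠ RHS)
B. LHS = 125, RHS = 125 → holds here (LHS = RHS)
C. LHS = 35, RHS = 35 → holds here (LHS = RHS)

Answer: A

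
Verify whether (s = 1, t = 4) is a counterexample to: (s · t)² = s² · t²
Substituting s = 1, t = 4:
LHS = (1 · 4)² = 16
RHS = 1² · 4² = 16

The sides agree, so this pair does not disprove the claim.

Answer: No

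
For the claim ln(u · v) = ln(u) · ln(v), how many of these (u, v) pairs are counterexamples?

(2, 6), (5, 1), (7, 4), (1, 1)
3

Testing each pair:
(2, 6): LHS = ln(12) ≈ 2.485, RHS = ln(2)·ln(6) ≈ 1.242 → counterexample
(5, 1): LHS = ln(5) ≈ 1.609, RHS = 0 → counterexample
(7, 4): LHS = ln(28) ≈ 3.332, RHS = ln(4)·ln(7) ≈ 2.698 → counterexample
(1, 1): LHS = 0, RHS = 0 → satisfies claim

That makes 3 counterexamples.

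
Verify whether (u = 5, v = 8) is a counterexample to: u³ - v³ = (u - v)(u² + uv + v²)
Substituting u = 5, v = 8:
LHS = 5³ - 8³ = -387
RHS = (5 - 8)(5² + 5·8 + 8²) = -387

The sides agree, so this pair does not disprove the claim.

Answer: No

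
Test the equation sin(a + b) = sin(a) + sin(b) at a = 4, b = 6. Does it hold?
Fails

Substituting a = 4, b = 6:

LHS = sin(4 + 6) = sin(10) ≈ -0.544
RHS = sin(4) + sin(6) ≈ -1.036

LHS ≠ RHS, so the equation does not hold at this point.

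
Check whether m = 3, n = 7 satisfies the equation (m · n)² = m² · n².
Substituting m = 3, n = 7:

LHS = (3 · 7)² = 441
RHS = 3² · 7² = 441

LHS = RHS, so the equation holds at this point.

Answer: Holds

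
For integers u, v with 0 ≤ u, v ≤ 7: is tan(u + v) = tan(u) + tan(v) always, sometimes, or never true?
It holds at (u, v) = (0, 7) (both sides equal tan(7) ≈ 0.8714), but fails at (u, v) = (4, 2) (LHS = tan(6) ≈ -0.291, RHS = tan(2) + tan(4) ≈ -1.027).

Answer: Sometimes true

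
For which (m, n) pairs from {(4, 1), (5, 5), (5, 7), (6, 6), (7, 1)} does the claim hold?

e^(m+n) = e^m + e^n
Testing each pair:
(4, 1): LHS = e^5 ≈ 148.4, RHS = e + e^4 ≈ 57.32 → fails
(5, 5): LHS = e^10 ≈ 22026.5, RHS = 2·e^5 ≈ 296.8 → fails
(5, 7): LHS = e^12 ≈ 162754.8, RHS = e^5 + e^7 ≈ 1245 → fails
(6, 6): LHS = e^12 ≈ 162754.8, RHS = 2·e^6 ≈ 806.9 → fails
(7, 1): LHS = e^8 ≈ 2981, RHS = e + e^7 ≈ 1099 → fails

No pair satisfies the claim.

Answer: None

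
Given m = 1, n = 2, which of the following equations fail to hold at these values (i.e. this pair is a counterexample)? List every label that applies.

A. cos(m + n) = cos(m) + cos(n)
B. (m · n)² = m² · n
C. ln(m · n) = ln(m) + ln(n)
A, B

Evaluating each claim at the given values:
A. LHS = cos(3) ≈ -0.99, RHS = cos(2) + cos(1) ≈ 0.1242 → fails here (LHS ≠ RHS)
B. LHS = 4, RHS = 2 → fails here (LHS ≠ RHS)
C. LHS = ln(2) ≈ 0.6931, RHS = ln(2) ≈ 0.6931 → holds here (LHS = RHS)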